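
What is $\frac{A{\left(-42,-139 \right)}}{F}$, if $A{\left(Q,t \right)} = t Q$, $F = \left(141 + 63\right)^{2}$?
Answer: $\frac{973}{6936} \approx 0.14028$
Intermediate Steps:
$F = 41616$ ($F = 204^{2} = 41616$)
$A{\left(Q,t \right)} = Q t$
$\frac{A{\left(-42,-139 \right)}}{F} = \frac{\left(-42\right) \left(-139\right)}{41616} = 5838 \cdot \frac{1}{41616} = \frac{973}{6936}$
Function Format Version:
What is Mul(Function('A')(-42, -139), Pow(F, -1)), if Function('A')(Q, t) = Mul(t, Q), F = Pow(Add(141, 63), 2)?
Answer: Rational(973, 6936) ≈ 0.14028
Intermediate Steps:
F = 41616 (F = Pow(204, 2) = 41616)
Function('A')(Q, t) = Mul(Q, t)
Mul(Function('A')(-42, -139), Pow(F, -1)) = Mul(Mul(-42, -139), Pow(41616, -1)) = Mul(5838, Rational(1, 41616)) = Rational(973, 6936)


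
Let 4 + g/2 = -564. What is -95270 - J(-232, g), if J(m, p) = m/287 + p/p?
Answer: -27342545/287 ≈ -95270.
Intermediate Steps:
g = -1136 (g = -8 + 2*(-564) = -8 - 1128 = -1136)
J(m, p) = 1 + m/287 (J(m, p) = m*(1/287) + 1 = m/287 + 1 = 1 + m/287)
-95270 - J(-232, g) = -95270 - (1 + (1/287)*(-232)) = -95270 - (1 - 232/287) = -95270 - 1*55/287 = -95270 - 55/287 = -27342545/287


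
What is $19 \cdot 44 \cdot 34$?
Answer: $28424$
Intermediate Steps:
$19 \cdot 44 \cdot 34 = 836 \cdot 34 = 28424$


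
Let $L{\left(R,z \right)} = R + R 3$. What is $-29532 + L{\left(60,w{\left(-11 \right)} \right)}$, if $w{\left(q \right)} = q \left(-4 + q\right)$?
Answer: $-29292$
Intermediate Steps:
$L{\left(R,z \right)} = 4 R$ ($L{\left(R,z \right)} = R + 3 R = 4 R$)
$-29532 + L{\left(60,w{\left(-11 \right)} \right)} = -29532 + 4 \cdot 60 = -29532 + 240 = -29292$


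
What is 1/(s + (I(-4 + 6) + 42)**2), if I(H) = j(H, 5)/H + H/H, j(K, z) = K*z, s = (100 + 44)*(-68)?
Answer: -1/7488 ≈ -0.00013355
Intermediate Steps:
s = -9792 (s = 144*(-68) = -9792)
I(H) = 6 (I(H) = (H*5)/H + H/H = (5*H)/H + 1 = 5 + 1 = 6)
1/(s + (I(-4 + 6) + 42)**2) = 1/(-9792 + (6 + 42)**2) = 1/(-9792 + 48**2) = 1/(-9792 + 2304) = 1/(-7488) = -1/7488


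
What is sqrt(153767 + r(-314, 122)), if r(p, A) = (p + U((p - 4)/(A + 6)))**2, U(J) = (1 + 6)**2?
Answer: 6*sqrt(6222) ≈ 473.28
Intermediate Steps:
U(J) = 49 (U(J) = 7**2 = 49)
r(p, A) = (49 + p)**2 (r(p, A) = (p + 49)**2 = (49 + p)**2)
sqrt(153767 + r(-314, 122)) = sqrt(153767 + (49 - 314)**2) = sqrt(153767 + (-265)**2) = sqrt(153767 + 70225) = sqrt(223992) = 6*sqrt(6222)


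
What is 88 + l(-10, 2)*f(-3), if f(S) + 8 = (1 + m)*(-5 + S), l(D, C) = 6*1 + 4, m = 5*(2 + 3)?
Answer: -2072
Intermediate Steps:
m = 25 (m = 5*5 = 25)
l(D, C) = 10 (l(D, C) = 6 + 4 = 10)
f(S) = -138 + 26*S (f(S) = -8 + (1 + 25)*(-5 + S) = -8 + 26*(-5 + S) = -8 + (-130 + 26*S) = -138 + 26*S)
88 + l(-10, 2)*f(-3) = 88 + 10*(-138 + 26*(-3)) = 88 + 10*(-138 - 78) = 88 + 10*(-216) = 88 - 2160 = -2072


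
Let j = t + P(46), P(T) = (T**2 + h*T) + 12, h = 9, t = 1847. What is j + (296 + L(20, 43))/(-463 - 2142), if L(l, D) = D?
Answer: 11433006/2605 ≈ 4388.9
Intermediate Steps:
P(T) = 12 + T**2 + 9*T (P(T) = (T**2 + 9*T) + 12 = 12 + T**2 + 9*T)
j = 4389 (j = 1847 + (12 + 46**2 + 9*46) = 1847 + (12 + 2116 + 414) = 1847 + 2542 = 4389)
j + (296 + L(20, 43))/(-463 - 2142) = 4389 + (296 + 43)/(-463 - 2142) = 4389 + 339/(-2605) = 4389 + 339*(-1/2605) = 4389 - 339/2605 = 11433006/2605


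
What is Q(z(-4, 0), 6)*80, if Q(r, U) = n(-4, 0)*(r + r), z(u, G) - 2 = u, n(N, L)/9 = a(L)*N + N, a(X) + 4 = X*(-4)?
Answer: -34560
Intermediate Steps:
a(X) = -4 - 4*X (a(X) = -4 + X*(-4) = -4 - 4*X)
n(N, L) = 9*N + 9*N*(-4 - 4*L) (n(N, L) = 9*((-4 - 4*L)*N + N) = 9*(N*(-4 - 4*L) + N) = 9*(N + N*(-4 - 4*L)) = 9*N + 9*N*(-4 - 4*L))
z(u, G) = 2 + u
Q(r, U) = 216*r (Q(r, U) = (-9*(-4)*(3 + 4*0))*(r + r) = (-9*(-4)*(3 + 0))*(2*r) = (-9*(-4)*3)*(2*r) = 108*(2*r) = 216*r)
Q(z(-4, 0), 6)*80 = (216*(2 - 4))*80 = (216*(-2))*80 = -432*80 = -34560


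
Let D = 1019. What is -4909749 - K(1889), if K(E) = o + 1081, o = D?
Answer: -4911849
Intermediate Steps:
o = 1019
K(E) = 2100 (K(E) = 1019 + 1081 = 2100)
-4909749 - K(1889) = -4909749 - 1*2100 = -4909749 - 2100 = -4911849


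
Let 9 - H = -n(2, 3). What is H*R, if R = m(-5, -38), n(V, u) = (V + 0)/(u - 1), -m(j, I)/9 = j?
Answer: 450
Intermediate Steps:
m(j, I) = -9*j
n(V, u) = V/(-1 + u)
H = 10 (H = 9 - (-1)*2/(-1 + 3) = 9 - (-1)*2/2 = 9 - (-1)*2*(1/2) = 9 - (-1) = 9 - 1*(-1) = 9 + 1 = 10)
R = 45 (R = -9*(-5) = 45)
H*R = 10*45 = 450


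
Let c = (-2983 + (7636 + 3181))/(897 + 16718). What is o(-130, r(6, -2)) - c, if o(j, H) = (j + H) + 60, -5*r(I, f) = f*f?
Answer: -1254976/17615 ≈ -71.245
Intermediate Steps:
r(I, f) = -f²/5 (r(I, f) = -f*f/5 = -f²/5)
o(j, H) = 60 + H + j (o(j, H) = (H + j) + 60 = 60 + H + j)
c = 7834/17615 (c = (-2983 + 10817)/17615 = 7834*(1/17615) = 7834/17615 ≈ 0.44473)
o(-130, r(6, -2)) - c = (60 - ⅕*(-2)² - 130) - 1*7834/17615 = (60 - ⅕*4 - 130) - 7834/17615 = (60 - ⅘ - 130) - 7834/17615 = -354/5 - 7834/17615 = -1254976/17615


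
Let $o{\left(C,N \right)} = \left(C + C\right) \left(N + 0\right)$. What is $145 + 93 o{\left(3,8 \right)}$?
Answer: $4609$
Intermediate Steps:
$o{\left(C,N \right)} = 2 C N$
$145 + 93 o{\left(3,8 \right)} = 145 + 93 \cdot 2 \cdot 3 \cdot 8 = 145 + 93 \cdot 48 = 145 + 4464 = 4609$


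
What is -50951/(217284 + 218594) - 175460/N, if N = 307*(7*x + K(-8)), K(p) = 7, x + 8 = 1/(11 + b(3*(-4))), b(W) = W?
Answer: 4725200268/468350911 ≈ 10.089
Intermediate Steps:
x = -9 (x = -8 + 1/(11 + 3*(-4)) = -8 + 1/(11 - 12) = -8 + 1/(-1) = -8 - 1 = -9)
N = -17192 (N = 307*(7*(-9) + 7) = 307*(-63 + 7) = 307*(-56) = -17192)
-50951/(217284 + 218594) - 175460/N = -50951/(217284 + 218594) - 175460/(-17192) = -50951/435878 - 175460*(-1/17192) = -50951*1/435878 + 43865/4298 = -50951/435878 + 43865/4298 = 4725200268/468350911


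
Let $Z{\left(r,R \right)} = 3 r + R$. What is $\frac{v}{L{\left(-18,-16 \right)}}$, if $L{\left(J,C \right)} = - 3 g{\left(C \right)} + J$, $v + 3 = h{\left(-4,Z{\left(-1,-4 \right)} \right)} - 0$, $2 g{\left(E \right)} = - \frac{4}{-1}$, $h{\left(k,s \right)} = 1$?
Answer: $\frac{1}{12} \approx 0.083333$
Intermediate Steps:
$Z{\left(r,R \right)} = R + 3 r$
$g{\left(E \right)} = 2$ ($g{\left(E \right)} = \frac{\left(-4\right) \frac{1}{-1}}{2} = \frac{\left(-4\right) \left(-1\right)}{2} = \frac{1}{2} \cdot 4 = 2$)
$v = -2$ ($v = -3 + \left(1 - 0\right) = -3 + \left(1 + 0\right) = -3 + 1 = -2$)
$L{\left(J,C \right)} = -6 + J$ ($L{\left(J,C \right)} = \left(-3\right) 2 + J = -6 + J$)
$\frac{v}{L{\left(-18,-16 \right)}} = - \frac{2}{-6 - 18} = - \frac{2}{-24} = \left(-2\right) \left(- \frac{1}{24}\right) = \frac{1}{12}$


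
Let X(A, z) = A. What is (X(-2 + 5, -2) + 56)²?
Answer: 3481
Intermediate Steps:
(X(-2 + 5, -2) + 56)² = ((-2 + 5) + 56)² = (3 + 56)² = 59² = 3481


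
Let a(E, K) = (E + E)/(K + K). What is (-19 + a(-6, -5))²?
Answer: 7921/25 ≈ 316.84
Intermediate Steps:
a(E, K) = E/K (a(E, K) = (2*E)/((2*K)) = (2*E)*(1/(2*K)) = E/K)
(-19 + a(-6, -5))² = (-19 - 6/(-5))² = (-19 - 6*(-⅕))² = (-19 + 6/5)² = (-89/5)² = 7921/25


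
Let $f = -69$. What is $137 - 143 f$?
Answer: $10004$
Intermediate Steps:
$137 - 143 f = 137 - -9867 = 137 + 9867 = 10004$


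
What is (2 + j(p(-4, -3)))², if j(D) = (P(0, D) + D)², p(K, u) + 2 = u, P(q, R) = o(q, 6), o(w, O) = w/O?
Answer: 729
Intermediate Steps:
P(q, R) = q/6
p(K, u) = -2 + u
j(D) = D² (j(D) = ((⅙)*0 + D)² = (0 + D)² = D²)
(2 + j(p(-4, -3)))² = (2 + (-2 - 3)²)² = (2 + (-5)²)² = (2 + 25)² = 27² = 729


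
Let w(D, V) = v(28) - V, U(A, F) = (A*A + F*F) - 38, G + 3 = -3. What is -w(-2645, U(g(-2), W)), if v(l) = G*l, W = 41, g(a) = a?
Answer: 1815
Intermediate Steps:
G = -6 (G = -3 - 3 = -6)
v(l) = -6*l
U(A, F) = -38 + A**2 + F**2 (U(A, F) = (A**2 + F**2) - 38 = -38 + A**2 + F**2)
w(D, V) = -168 - V (w(D, V) = -6*28 - V = -168 - V)
-w(-2645, U(g(-2), W)) = -(-168 - (-38 + (-2)**2 + 41**2)) = -(-168 - (-38 + 4 + 1681)) = -(-168 - 1*1647) = -(-168 - 1647) = -1*(-1815) = 1815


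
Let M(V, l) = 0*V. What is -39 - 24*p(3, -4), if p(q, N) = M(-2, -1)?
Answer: -39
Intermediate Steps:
M(V, l) = 0
p(q, N) = 0
-39 - 24*p(3, -4) = -39 - 24*0 = -39 + 0 = -39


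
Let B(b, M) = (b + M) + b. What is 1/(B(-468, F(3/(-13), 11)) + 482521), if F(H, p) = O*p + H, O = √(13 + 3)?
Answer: 13/6261174 ≈ 2.0763e-6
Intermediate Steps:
O = 4 (O = √16 = 4)
F(H, p) = H + 4*p (F(H, p) = 4*p + H = H + 4*p)
B(b, M) = M + 2*b (B(b, M) = (M + b) + b = M + 2*b)
1/(B(-468, F(3/(-13), 11)) + 482521) = 1/(((3/(-13) + 4*11) + 2*(-468)) + 482521) = 1/(((3*(-1/13) + 44) - 936) + 482521) = 1/(((-3/13 + 44) - 936) + 482521) = 1/((569/13 - 936) + 482521) = 1/(-11599/13 + 482521) = 1/(6261174/13) = 13/6261174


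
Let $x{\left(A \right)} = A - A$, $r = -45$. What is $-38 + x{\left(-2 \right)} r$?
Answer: $-38$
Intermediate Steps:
$x{\left(A \right)} = 0$
$-38 + x{\left(-2 \right)} r = -38 + 0 \left(-45\right) = -38 + 0 = -38$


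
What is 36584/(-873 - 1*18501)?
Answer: -18292/9687 ≈ -1.8883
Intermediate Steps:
36584/(-873 - 1*18501) = 36584/(-873 - 18501) = 36584/(-19374) = 36584*(-1/19374) = -18292/9687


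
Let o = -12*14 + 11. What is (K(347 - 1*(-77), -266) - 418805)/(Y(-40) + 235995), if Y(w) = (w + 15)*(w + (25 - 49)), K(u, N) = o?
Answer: -418962/237595 ≈ -1.7633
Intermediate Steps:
o = -157 (o = -168 + 11 = -157)
K(u, N) = -157
Y(w) = (-24 + w)*(15 + w) (Y(w) = (15 + w)*(w - 24) = (15 + w)*(-24 + w) = (-24 + w)*(15 + w))
(K(347 - 1*(-77), -266) - 418805)/(Y(-40) + 235995) = (-157 - 418805)/((-360 + (-40)² - 9*(-40)) + 235995) = -418962/((-360 + 1600 + 360) + 235995) = -418962/(1600 + 235995) = -418962/237595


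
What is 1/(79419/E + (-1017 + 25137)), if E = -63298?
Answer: 63298/1526668341 ≈ 4.1462e-5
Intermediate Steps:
1/(79419/E + (-1017 + 25137)) = 1/(79419/(-63298) + (-1017 + 25137)) = 1/(79419*(-1/63298) + 24120) = 1/(-79419/63298 + 24120) = 1/(1526668341/63298) = 63298/1526668341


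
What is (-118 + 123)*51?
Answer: 255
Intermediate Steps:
(-118 + 123)*51 = 5*51 = 255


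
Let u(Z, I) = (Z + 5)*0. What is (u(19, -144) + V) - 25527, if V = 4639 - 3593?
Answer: -24481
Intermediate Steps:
V = 1046
u(Z, I) = 0 (u(Z, I) = (5 + Z)*0 = 0)
(u(19, -144) + V) - 25527 = (0 + 1046) - 25527 = 1046 - 25527 = -24481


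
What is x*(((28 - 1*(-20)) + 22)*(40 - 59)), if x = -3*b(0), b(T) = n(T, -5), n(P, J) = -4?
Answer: -15960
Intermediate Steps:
b(T) = -4
x = 12 (x = -3*(-4) = 12)
x*(((28 - 1*(-20)) + 22)*(40 - 59)) = 12*(((28 - 1*(-20)) + 22)*(40 - 59)) = 12*(((28 + 20) + 22)*(-19)) = 12*((48 + 22)*(-19)) = 12*(70*(-19)) = 12*(-1330) = -15960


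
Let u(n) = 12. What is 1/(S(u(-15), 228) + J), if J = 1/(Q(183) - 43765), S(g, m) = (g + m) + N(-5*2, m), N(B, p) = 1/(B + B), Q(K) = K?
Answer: 435820/104574999 ≈ 0.0041675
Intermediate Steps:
N(B, p) = 1/(2*B)
S(g, m) = -1/20 + g + m (S(g, m) = (g + m) + 1/(2*((-5*2))) = (g + m) + (½)/(-10) = (g + m) + (½)*(-⅒) = (g + m) - 1/20 = -1/20 + g + m)
J = -1/43582 (J = 1/(183 - 43765) = 1/(-43582) = -1/43582 ≈ -2.2945e-5)
1/(S(u(-15), 228) + J) = 1/((-1/20 + 12 + 228) - 1/43582) = 1/(4799/20 - 1/43582) = 1/(104574999/435820) = 435820/104574999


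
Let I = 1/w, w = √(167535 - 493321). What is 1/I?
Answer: I*√325786 ≈ 570.78*I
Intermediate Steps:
w = I*√325786 (w = √(-325786) = I*√325786 ≈ 570.78*I)
I = -I*√325786/325786 (I = 1/(I*√325786) = -I*√325786/325786 ≈ -0.001752*I)
1/I = 1/(-I*√325786/325786) = I*√325786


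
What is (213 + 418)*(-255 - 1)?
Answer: -161536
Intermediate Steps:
(213 + 418)*(-255 - 1) = 631*(-256) = -161536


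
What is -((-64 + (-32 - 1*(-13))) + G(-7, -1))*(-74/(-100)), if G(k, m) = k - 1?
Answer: 3367/50 ≈ 67.340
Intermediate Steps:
G(k, m) = -1 + k
-((-64 + (-32 - 1*(-13))) + G(-7, -1))*(-74/(-100)) = -((-64 + (-32 - 1*(-13))) + (-1 - 7))*(-74/(-100)) = -((-64 + (-32 + 13)) - 8)*(-74*(-1/100)) = -((-64 - 19) - 8)*37/50 = -(-83 - 8)*37/50 = -(-91)*37/50 = -1*(-3367/50) = 3367/50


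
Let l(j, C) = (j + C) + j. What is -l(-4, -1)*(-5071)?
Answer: -45639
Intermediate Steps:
l(j, C) = C + 2*j (l(j, C) = (C + j) + j = C + 2*j)
-l(-4, -1)*(-5071) = -(-1 + 2*(-4))*(-5071) = -(-1 - 8)*(-5071) = -(-9)*(-5071) = -1*45639 = -45639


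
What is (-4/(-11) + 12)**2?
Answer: 18496/121 ≈ 152.86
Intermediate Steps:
(-4/(-11) + 12)**2 = (-4*(-1/11) + 12)**2 = (4/11 + 12)**2 = (136/11)**2 = 18496/121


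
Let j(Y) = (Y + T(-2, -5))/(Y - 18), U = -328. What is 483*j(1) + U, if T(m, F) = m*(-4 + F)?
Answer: -14753/17 ≈ -867.82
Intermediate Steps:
j(Y) = (18 + Y)/(-18 + Y) (j(Y) = (Y - 2*(-4 - 5))/(Y - 18) = (Y - 2*(-9))/(-18 + Y) = (Y + 18)/(-18 + Y) = (18 + Y)/(-18 + Y))
483*j(1) + U = 483*((18 + 1)/(-18 + 1)) - 328 = 483*(19/(-17)) - 328 = 483*(-1/17*19) - 328 = 483*(-19/17) - 328 = -9177/17 - 328 = -14753/17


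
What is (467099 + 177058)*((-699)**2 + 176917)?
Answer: 428698078326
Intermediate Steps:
(467099 + 177058)*((-699)**2 + 176917) = 644157*(488601 + 176917) = 644157*665518 = 428698078326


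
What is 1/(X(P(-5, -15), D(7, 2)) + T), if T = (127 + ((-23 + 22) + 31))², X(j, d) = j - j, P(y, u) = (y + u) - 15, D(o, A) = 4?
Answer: 1/24649 ≈ 4.0570e-5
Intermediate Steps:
P(y, u) = -15 + u + y (P(y, u) = (u + y) - 15 = -15 + u + y)
X(j, d) = 0
T = 24649 (T = (127 + (-1 + 31))² = (127 + 30)² = 157² = 24649)
1/(X(P(-5, -15), D(7, 2)) + T) = 1/(0 + 24649) = 1/24649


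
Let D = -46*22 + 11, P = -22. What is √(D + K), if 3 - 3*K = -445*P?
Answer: I*√38370/3 ≈ 65.294*I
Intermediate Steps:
K = -9787/3 (K = 1 - (-445)*(-22)/3 = 1 - ⅓*9790 = 1 - 9790/3 = -9787/3 ≈ -3262.3)
D = -1001 (D = -1012 + 11 = -1001)
√(D + K) = √(-1001 - 9787/3) = √(-12790/3) = I*√38370/3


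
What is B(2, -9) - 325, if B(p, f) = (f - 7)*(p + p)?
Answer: -389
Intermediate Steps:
B(p, f) = 2*p*(-7 + f) (B(p, f) = (-7 + f)*(2*p) = 2*p*(-7 + f))
B(2, -9) - 325 = 2*2*(-7 - 9) - 325 = 2*2*(-16) - 325 = -64 - 325 = -389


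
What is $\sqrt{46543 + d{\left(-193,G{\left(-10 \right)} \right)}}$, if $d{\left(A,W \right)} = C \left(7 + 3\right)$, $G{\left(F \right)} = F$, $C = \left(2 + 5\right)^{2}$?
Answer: $\sqrt{47033} \approx 216.87$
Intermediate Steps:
$C = 49$ ($C = 7^{2} = 49$)
$d{\left(A,W \right)} = 490$ ($d{\left(A,W \right)} = 49 \left(7 + 3\right) = 49 \cdot 10 = 490$)
$\sqrt{46543 + d{\left(-193,G{\left(-10 \right)} \right)}} = \sqrt{46543 + 490} = \sqrt{47033}$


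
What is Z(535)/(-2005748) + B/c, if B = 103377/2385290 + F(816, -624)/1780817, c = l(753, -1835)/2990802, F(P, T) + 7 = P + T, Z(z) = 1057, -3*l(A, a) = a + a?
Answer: 830244712840699517025923/7817050562325602614700 ≈ 106.21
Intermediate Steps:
l(A, a) = -2*a/3 (l(A, a) = -(a + a)/3 = -2*a/3)
F(P, T) = -7 + P + T (F(P, T) = -7 + (P + T) = -7 + P + T)
c = 1835/4486203 (c = -⅔*(-1835)/2990802 = (3670/3)*(1/2990802) = 1835/4486203 ≈ 0.00040903)
B = 184536797659/4247764981930 (B = 103377/2385290 + (-7 + 816 - 624)/1780817 = 103377*(1/2385290) + 185*(1/1780817) = 103377/2385290 + 185/1780817 = 184536797659/4247764981930 ≈ 0.043443)
Z(535)/(-2005748) + B/c = 1057/(-2005748) + 184536797659/(4247764981930*(1835/4486203)) = 1057*(-1/2005748) + (184536797659/4247764981930)*(4486203/1835) = -1057/2005748 + 827869535268198777/7794648741841550 = 830244712840699517025923/7817050562325602614700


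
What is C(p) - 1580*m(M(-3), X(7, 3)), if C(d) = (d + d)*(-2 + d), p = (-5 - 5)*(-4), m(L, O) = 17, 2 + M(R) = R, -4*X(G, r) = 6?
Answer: -23820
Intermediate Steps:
X(G, r) = -3/2 (X(G, r) = -¼*6 = -3/2)
M(R) = -2 + R
p = 40 (p = -10*(-4) = 40)
C(d) = 2*d*(-2 + d) (C(d) = (2*d)*(-2 + d) = 2*d*(-2 + d))
C(p) - 1580*m(M(-3), X(7, 3)) = 2*40*(-2 + 40) - 1580*17 = 2*40*38 - 26860 = 3040 - 26860 = -23820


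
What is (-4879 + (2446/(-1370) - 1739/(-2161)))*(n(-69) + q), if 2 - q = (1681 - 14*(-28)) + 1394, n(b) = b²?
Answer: -9361995815088/1480285 ≈ -6.3245e+6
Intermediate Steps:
q = -3465 (q = 2 - ((1681 - 14*(-28)) + 1394) = 2 - ((1681 + 392) + 1394) = 2 - (2073 + 1394) = 2 - 1*3467 = 2 - 3467 = -3465)
(-4879 + (2446/(-1370) - 1739/(-2161)))*(n(-69) + q) = (-4879 + (2446/(-1370) - 1739/(-2161)))*((-69)² - 3465) = (-4879 + (2446*(-1/1370) - 1739*(-1/2161)))*(4761 - 3465) = (-4879 + (-1223/685 + 1739/2161))*1296 = (-4879 - 1451688/1480285)*1296 = -7223762203/1480285*1296 = -9361995815088/1480285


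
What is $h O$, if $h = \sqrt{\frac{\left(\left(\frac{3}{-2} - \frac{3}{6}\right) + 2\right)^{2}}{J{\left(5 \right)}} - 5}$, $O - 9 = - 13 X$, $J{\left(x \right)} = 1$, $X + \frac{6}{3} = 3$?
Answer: $- 4 i \sqrt{5} \approx - 8.9443 i$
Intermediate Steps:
$X = 1$ ($X = -2 + 3 = 1$)
$O = -4$ ($O = 9 - 13 = -4$)
$h = i \sqrt{5}$ ($h = \sqrt{\frac{\left(\left(\frac{3}{-2} - \frac{3}{6}\right) + 2\right)^{2}}{1} - 5} = \sqrt{\left(\left(3 \left(- \frac{1}{2}\right) - \frac{1}{2}\right) + 2\right)^{2} \cdot 1 - 5} = \sqrt{\left(\left(- \frac{3}{2} - \frac{1}{2}\right) + 2\right)^{2} \cdot 1 - 5} = \sqrt{\left(-2 + 2\right)^{2} \cdot 1 - 5} = \sqrt{0^{2} \cdot 1 - 5} = \sqrt{0 \cdot 1 - 5} = \sqrt{0 - 5} = \sqrt{-5} = i \sqrt{5} \approx 2.2361 i$)
$h O = i \sqrt{5} \left(-4\right) = - 4 i \sqrt{5}$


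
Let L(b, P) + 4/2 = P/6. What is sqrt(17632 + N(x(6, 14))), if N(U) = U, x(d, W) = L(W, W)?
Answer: 13*sqrt(939)/3 ≈ 132.79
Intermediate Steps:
L(b, P) = -2 + P/6
x(d, W) = -2 + W/6
sqrt(17632 + N(x(6, 14))) = sqrt(17632 + (-2 + (1/6)*14)) = sqrt(17632 + (-2 + 7/3)) = sqrt(17632 + 1/3) = sqrt(52897/3) = 13*sqrt(939)/3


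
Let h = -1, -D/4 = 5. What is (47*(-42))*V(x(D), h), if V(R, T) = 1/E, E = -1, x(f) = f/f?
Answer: 1974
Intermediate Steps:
D = -20 (D = -4*5 = -20)
x(f) = 1
V(R, T) = -1 (V(R, T) = 1/(-1) = -1)
(47*(-42))*V(x(D), h) = (47*(-42))*(-1) = -1974*(-1) = 1974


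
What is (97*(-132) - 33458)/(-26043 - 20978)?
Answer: 46262/47021 ≈ 0.98386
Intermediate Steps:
(97*(-132) - 33458)/(-26043 - 20978) = (-12804 - 33458)/(-47021) = -46262*(-1/47021) = 46262/47021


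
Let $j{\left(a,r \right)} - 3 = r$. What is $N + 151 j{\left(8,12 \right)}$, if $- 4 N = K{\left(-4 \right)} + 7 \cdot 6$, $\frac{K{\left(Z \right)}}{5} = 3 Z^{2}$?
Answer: $\frac{4389}{2} \approx 2194.5$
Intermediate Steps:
$j{\left(a,r \right)} = 3 + r$
$K{\left(Z \right)} = 15 Z^{2}$ ($K{\left(Z \right)} = 5 \cdot 3 Z^{2} = 15 Z^{2}$)
$N = - \frac{141}{2}$ ($N = - \frac{15 \left(-4\right)^{2} + 7 \cdot 6}{4} = - \frac{15 \cdot 16 + 42}{4} = - \frac{240 + 42}{4} = \left(- \frac{1}{4}\right) 282 = - \frac{141}{2} \approx -70.5$)
$N + 151 j{\left(8,12 \right)} = - \frac{141}{2} + 151 \left(3 + 12\right) = - \frac{141}{2} + 151 \cdot 15 = - \frac{141}{2} + 2265 = \frac{4389}{2}$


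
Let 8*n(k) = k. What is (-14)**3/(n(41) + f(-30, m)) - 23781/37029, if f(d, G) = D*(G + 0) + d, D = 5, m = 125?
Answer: -309011063/59258743 ≈ -5.2146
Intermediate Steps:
n(k) = k/8
f(d, G) = d + 5*G (f(d, G) = 5*(G + 0) + d = 5*G + d = d + 5*G)
(-14)**3/(n(41) + f(-30, m)) - 23781/37029 = (-14)**3/((1/8)*41 + (-30 + 5*125)) - 23781/37029 = -2744/(41/8 + (-30 + 625)) - 23781*1/37029 = -2744/(41/8 + 595) - 7927/12343 = -2744/4801/8 - 7927/12343 = -2744*8/4801 - 7927/12343 = -21952/4801 - 7927/12343 = -309011063/59258743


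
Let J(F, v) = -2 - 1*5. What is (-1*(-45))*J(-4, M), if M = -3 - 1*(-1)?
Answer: -315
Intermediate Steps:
M = -2 (M = -3 + 1 = -2)
J(F, v) = -7 (J(F, v) = -2 - 5 = -7)
(-1*(-45))*J(-4, M) = -1*(-45)*(-7) = 45*(-7) = -315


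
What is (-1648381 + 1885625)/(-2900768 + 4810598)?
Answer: 118622/954915 ≈ 0.12422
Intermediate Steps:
(-1648381 + 1885625)/(-2900768 + 4810598) = 237244/1909830 = 237244*(1/1909830) = 118622/954915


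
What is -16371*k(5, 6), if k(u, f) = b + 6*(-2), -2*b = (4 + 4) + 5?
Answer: 605727/2 ≈ 3.0286e+5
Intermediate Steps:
b = -13/2 (b = -((4 + 4) + 5)/2 = -(8 + 5)/2 = -½*13 = -13/2 ≈ -6.5000)
k(u, f) = -37/2 (k(u, f) = -13/2 + 6*(-2) = -13/2 - 12 = -37/2)
-16371*k(5, 6) = -16371*(-37/2) = 605727/2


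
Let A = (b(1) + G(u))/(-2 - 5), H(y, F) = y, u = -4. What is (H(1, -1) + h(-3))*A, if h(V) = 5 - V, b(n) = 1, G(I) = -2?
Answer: 9/7 ≈ 1.2857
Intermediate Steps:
A = 1/7 (A = (1 - 2)/(-2 - 5) = -1/(-7) = -1*(-1/7) = 1/7 ≈ 0.14286)
(H(1, -1) + h(-3))*A = (1 + (5 - 1*(-3)))*(1/7) = (1 + (5 + 3))*(1/7) = (1 + 8)*(1/7) = 9*(1/7) = 9/7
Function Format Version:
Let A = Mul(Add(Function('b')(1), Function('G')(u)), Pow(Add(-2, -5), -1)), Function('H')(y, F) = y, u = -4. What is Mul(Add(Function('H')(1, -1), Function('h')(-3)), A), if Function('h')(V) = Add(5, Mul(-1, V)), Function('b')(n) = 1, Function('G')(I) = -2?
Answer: Rational(9, 7) ≈ 1.2857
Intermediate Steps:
A = Rational(1, 7) (A = Mul(Add(1, -2), Pow(Add(-2, -5), -1)) = Mul(-1, Pow(-7, -1)) = Mul(-1, Rational(-1, 7)) = Rational(1, 7) ≈ 0.14286)
Mul(Add(Function('H')(1, -1), Function('h')(-3)), A) = Mul(Add(1, Add(5, Mul(-1, -3))), Rational(1, 7)) = Mul(Add(1, Add(5, 3)), Rational(1, 7)) = Mul(Add(1, 8), Rational(1, 7)) = Mul(9, Rational(1, 7)) = Rational(9, 7)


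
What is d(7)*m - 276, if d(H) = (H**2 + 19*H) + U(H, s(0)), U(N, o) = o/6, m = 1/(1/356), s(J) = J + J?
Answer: 64516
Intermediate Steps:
s(J) = 2*J
m = 356 (m = 1/(1/356) = 356)
U(N, o) = o/6 (U(N, o) = o*(1/6) = o/6)
d(H) = H**2 + 19*H (d(H) = (H**2 + 19*H) + (2*0)/6 = (H**2 + 19*H) + (1/6)*0 = (H**2 + 19*H) + 0 = H**2 + 19*H)
d(7)*m - 276 = (7*(19 + 7))*356 - 276 = (7*26)*356 - 276 = 182*356 - 276 = 64792 - 276 = 64516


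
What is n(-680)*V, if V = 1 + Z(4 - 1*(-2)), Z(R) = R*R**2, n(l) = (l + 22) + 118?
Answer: -117180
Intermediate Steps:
n(l) = 140 + l (n(l) = (22 + l) + 118 = 140 + l)
Z(R) = R**3
V = 217 (V = 1 + (4 - 1*(-2))**3 = 1 + (4 + 2)**3 = 1 + 6**3 = 1 + 216 = 217)
n(-680)*V = (140 - 680)*217 = -540*217 = -117180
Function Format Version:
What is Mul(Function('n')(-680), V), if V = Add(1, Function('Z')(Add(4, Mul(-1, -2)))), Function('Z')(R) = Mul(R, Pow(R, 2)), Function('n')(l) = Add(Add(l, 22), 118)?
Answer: -117180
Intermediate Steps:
Function('n')(l) = Add(140, l) (Function('n')(l) = Add(Add(22, l), 118) = Add(140, l))
Function('Z')(R) = Pow(R, 3)
V = 217 (V = Add(1, Pow(Add(4, Mul(-1, -2)), 3)) = Add(1, Pow(Add(4, 2), 3)) = Add(1, Pow(6, 3)) = Add(1, 216) = 217)
Mul(Function('n')(-680), V) = Mul(Add(140, -680), 217) = Mul(-540, 217) = -117180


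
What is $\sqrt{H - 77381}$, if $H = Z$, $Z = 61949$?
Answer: $2 i \sqrt{3858} \approx 124.23 i$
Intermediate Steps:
$H = 61949$
$\sqrt{H - 77381} = \sqrt{61949 - 77381} = \sqrt{-15432} = 2 i \sqrt{3858}$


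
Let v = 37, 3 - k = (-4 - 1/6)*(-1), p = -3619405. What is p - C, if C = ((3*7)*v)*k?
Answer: -7236997/2 ≈ -3.6185e+6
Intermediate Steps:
k = -7/6 (k = 3 - (-4 - 1/6)*(-1) = 3 - (-25)*(-1)/6 = 3 - 1*25/6 = 3 - 25/6 = -7/6 ≈ -1.1667)
C = -1813/2 (C = ((3*7)*37)*(-7/6) = (21*37)*(-7/6) = 777*(-7/6) = -1813/2 ≈ -906.50)
p - C = -3619405 - 1*(-1813/2) = -3619405 + 1813/2 = -7236997/2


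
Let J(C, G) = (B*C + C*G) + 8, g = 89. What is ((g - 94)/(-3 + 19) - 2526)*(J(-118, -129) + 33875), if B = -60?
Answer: -2271053885/16 ≈ -1.4194e+8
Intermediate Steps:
J(C, G) = 8 - 60*C + C*G (J(C, G) = (-60*C + C*G) + 8 = 8 - 60*C + C*G)
((g - 94)/(-3 + 19) - 2526)*(J(-118, -129) + 33875) = ((89 - 94)/(-3 + 19) - 2526)*((8 - 60*(-118) - 118*(-129)) + 33875) = (-5/16 - 2526)*((8 + 7080 + 15222) + 33875) = (-5*1/16 - 2526)*(22310 + 33875) = (-5/16 - 2526)*56185 = -40421/16*56185 = -2271053885/16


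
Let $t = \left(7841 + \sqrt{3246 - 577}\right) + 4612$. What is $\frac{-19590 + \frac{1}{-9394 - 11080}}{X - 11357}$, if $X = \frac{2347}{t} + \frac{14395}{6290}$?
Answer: $\frac{9634957959038045987267211}{5584499807804931138528886} - \frac{372435882412686247 \sqrt{2669}}{161950494426343003017337694} \approx 1.7253$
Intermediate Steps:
$t = 12453 + \sqrt{2669}$ ($t = \left(7841 + \sqrt{2669}\right) + 4612 = 12453 + \sqrt{2669} \approx 12505.0$)
$X = \frac{2879}{1258} + \frac{2347}{12453 + \sqrt{2669}}$ ($X = \frac{2347}{12453 + \sqrt{2669}} + \frac{14395}{6290} = \frac{2347}{12453 + \sqrt{2669}} + 14395 \cdot \frac{1}{6290} = \frac{2347}{12453 + \sqrt{2669}} + \frac{2879}{1258} = \frac{2879}{1258} + \frac{2347}{12453 + \sqrt{2669}} \approx 2.4762$)
$\frac{-19590 + \frac{1}{-9394 - 11080}}{X - 11357} = \frac{-19590 + \frac{1}{-9394 - 11080}}{\left(\frac{241613703469}{97541885660} - \frac{2347 \sqrt{2669}}{155074540}\right) - 11357} = \frac{-19590 + \frac{1}{-20474}}{- \frac{1107541581737151}{97541885660} - \frac{2347 \sqrt{2669}}{155074540}} = \frac{-19590 - \frac{1}{20474}}{- \frac{1107541581737151}{97541885660} - \frac{2347 \sqrt{2669}}{155074540}} = - \frac{401085661}{20474 \left(- \frac{1107541581737151}{97541885660} - \frac{2347 \sqrt{2669}}{155074540}\right)}$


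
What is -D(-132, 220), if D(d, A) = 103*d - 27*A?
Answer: 19536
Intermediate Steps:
D(d, A) = -27*A + 103*d
-D(-132, 220) = -(-27*220 + 103*(-132)) = -(-5940 - 13596) = -1*(-19536) = 19536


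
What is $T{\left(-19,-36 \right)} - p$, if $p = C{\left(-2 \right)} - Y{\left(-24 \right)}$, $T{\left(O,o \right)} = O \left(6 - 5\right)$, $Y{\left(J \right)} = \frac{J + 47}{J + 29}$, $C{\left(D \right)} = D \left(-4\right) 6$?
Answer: $- \frac{312}{5} \approx -62.4$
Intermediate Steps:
$C{\left(D \right)} = - 24 D$ ($C{\left(D \right)} = - 4 D 6 = - 24 D$)
$Y{\left(J \right)} = \frac{47 + J}{29 + J}$
$T{\left(O,o \right)} = O$ ($T{\left(O,o \right)} = O 1 = O$)
$p = \frac{217}{5}$ ($p = \left(-24\right) \left(-2\right) - \frac{47 - 24}{29 - 24} = 48 - \frac{1}{5} \cdot 23 = 48 - \frac{23}{5} = \frac{217}{5} \approx 43.4$)
$T{\left(-19,-36 \right)} - p = -19 - \frac{217}{5} = - \frac{312}{5}$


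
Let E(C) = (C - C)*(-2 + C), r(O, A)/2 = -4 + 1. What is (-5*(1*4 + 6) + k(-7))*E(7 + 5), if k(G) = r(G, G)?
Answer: 0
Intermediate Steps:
r(O, A) = -6 (r(O, A) = 2*(-4 + 1) = 2*(-3) = -6)
k(G) = -6
E(C) = 0 (E(C) = 0*(-2 + C) = 0)
(-5*(1*4 + 6) + k(-7))*E(7 + 5) = (-5*(1*4 + 6) - 6)*0 = (-5*(4 + 6) - 6)*0 = (-5*10 - 6)*0 = (-50 - 6)*0 = -56*0 = 0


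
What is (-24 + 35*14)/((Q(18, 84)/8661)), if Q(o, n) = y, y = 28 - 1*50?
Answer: -2018013/11 ≈ -1.8346e+5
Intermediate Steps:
y = -22 (y = 28 - 50 = -22)
Q(o, n) = -22
(-24 + 35*14)/((Q(18, 84)/8661)) = (-24 + 35*14)/((-22/8661)) = (-24 + 490)/((-22*1/8661)) = 466/(-22/8661) = 466*(-8661/22) = -2018013/11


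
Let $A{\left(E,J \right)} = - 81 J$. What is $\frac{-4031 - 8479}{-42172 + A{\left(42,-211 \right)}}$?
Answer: $\frac{12510}{25081} \approx 0.49878$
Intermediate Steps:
$\frac{-4031 - 8479}{-42172 + A{\left(42,-211 \right)}} = \frac{-4031 - 8479}{-42172 - -17091} = \frac{-4031 - 8479}{-42172 + 17091} = - \frac{12510}{-25081} = \left(-12510\right) \left(- \frac{1}{25081}\right) = \frac{12510}{25081}$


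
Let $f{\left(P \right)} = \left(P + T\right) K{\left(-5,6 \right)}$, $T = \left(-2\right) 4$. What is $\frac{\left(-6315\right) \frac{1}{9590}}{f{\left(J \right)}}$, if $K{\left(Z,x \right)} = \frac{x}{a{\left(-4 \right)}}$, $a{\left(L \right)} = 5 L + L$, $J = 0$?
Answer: $- \frac{1263}{3836} \approx -0.32925$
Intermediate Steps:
$a{\left(L \right)} = 6 L$
$K{\left(Z,x \right)} = - \frac{x}{24}$ ($K{\left(Z,x \right)} = \frac{x}{6 \left(-4\right)} = \frac{x}{-24} = x \left(- \frac{1}{24}\right) = - \frac{x}{24}$)
$T = -8$
$f{\left(P \right)} = 2 - \frac{P}{4}$ ($f{\left(P \right)} = \left(P - 8\right) \left(\left(- \frac{1}{24}\right) 6\right) = \left(-8 + P\right) \left(- \frac{1}{4}\right) = 2 - \frac{P}{4}$)
$\frac{\left(-6315\right) \frac{1}{9590}}{f{\left(J \right)}} = \frac{\left(-6315\right) \frac{1}{9590}}{2 - 0} = \frac{\left(-6315\right) \frac{1}{9590}}{2 + 0} = - \frac{1263}{1918 \cdot 2} = \left(- \frac{1263}{1918}\right) \frac{1}{2} = - \frac{1263}{3836}$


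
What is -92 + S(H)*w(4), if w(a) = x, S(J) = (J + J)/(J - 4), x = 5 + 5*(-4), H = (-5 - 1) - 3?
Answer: -1466/13 ≈ -112.77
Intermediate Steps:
H = -9 (H = -6 - 3 = -9)
x = -15 (x = 5 - 20 = -15)
S(J) = 2*J/(-4 + J) (S(J) = (2*J)/(-4 + J) = 2*J/(-4 + J))
w(a) = -15
-92 + S(H)*w(4) = -92 + (2*(-9)/(-4 - 9))*(-15) = -92 + (2*(-9)/(-13))*(-15) = -92 + (2*(-9)*(-1/13))*(-15) = -92 + (18/13)*(-15) = -92 - 270/13 = -1466/13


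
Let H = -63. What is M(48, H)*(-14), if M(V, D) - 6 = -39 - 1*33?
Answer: 924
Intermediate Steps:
M(V, D) = -66 (M(V, D) = 6 + (-39 - 1*33) = 6 + (-39 - 33) = 6 - 72 = -66)
M(48, H)*(-14) = -66*(-14) = 924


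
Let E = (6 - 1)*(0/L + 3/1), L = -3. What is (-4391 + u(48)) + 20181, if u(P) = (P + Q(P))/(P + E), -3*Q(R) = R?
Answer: 994802/63 ≈ 15791.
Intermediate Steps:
Q(R) = -R/3
E = 15 (E = (6 - 1)*(0/(-3) + 3/1) = 5*(0*(-⅓) + 3*1) = 5*(0 + 3) = 5*3 = 15)
u(P) = 2*P/(3*(15 + P)) (u(P) = (P - P/3)/(P + 15) = (2*P/3)/(15 + P) = 2*P/(3*(15 + P)))
(-4391 + u(48)) + 20181 = (-4391 + (⅔)*48/(15 + 48)) + 20181 = (-4391 + (⅔)*48/63) + 20181 = (-4391 + (⅔)*48*(1/63)) + 20181 = (-4391 + 32/63) + 20181 = -276601/63 + 20181 = 994802/63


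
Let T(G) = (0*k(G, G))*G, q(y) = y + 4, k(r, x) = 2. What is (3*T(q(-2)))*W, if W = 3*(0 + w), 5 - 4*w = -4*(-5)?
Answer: 0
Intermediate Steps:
w = -15/4 (w = 5/4 - (-1)*(-5) = 5/4 - ¼*20 = 5/4 - 5 = -15/4 ≈ -3.7500)
q(y) = 4 + y
W = -45/4 (W = 3*(0 - 15/4) = 3*(-15/4) = -45/4 ≈ -11.250)
T(G) = 0 (T(G) = (0*2)*G = 0*G = 0)
(3*T(q(-2)))*W = (3*0)*(-45/4) = 0*(-45/4) = 0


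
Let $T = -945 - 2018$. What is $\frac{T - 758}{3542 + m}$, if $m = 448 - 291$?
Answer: $- \frac{3721}{3699} \approx -1.0059$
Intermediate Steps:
$m = 157$ ($m = 448 - 291 = 157$)
$T = -2963$
$\frac{T - 758}{3542 + m} = \frac{-2963 - 758}{3542 + 157} = - \frac{3721}{3699}$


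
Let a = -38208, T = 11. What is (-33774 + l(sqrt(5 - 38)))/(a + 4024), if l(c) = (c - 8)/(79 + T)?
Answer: 759917/769140 - I*sqrt(33)/3076560 ≈ 0.98801 - 1.8672e-6*I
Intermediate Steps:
l(c) = -4/45 + c/90 (l(c) = (c - 8)/(79 + 11) = (-8 + c)/90 = (-8 + c)*(1/90) = -4/45 + c/90)
(-33774 + l(sqrt(5 - 38)))/(a + 4024) = (-33774 + (-4/45 + sqrt(5 - 38)/90))/(-38208 + 4024) = (-33774 + (-4/45 + sqrt(-33)/90))/(-34184) = (-33774 + (-4/45 + (I*sqrt(33))/90))*(-1/34184) = (-33774 + (-4/45 + I*sqrt(33)/90))*(-1/34184) = (-1519834/45 + I*sqrt(33)/90)*(-1/34184) = 759917/769140 - I*sqrt(33)/3076560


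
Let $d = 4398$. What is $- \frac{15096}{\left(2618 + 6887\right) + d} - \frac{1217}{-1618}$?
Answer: $- \frac{7505377}{22495054} \approx -0.33365$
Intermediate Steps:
$- \frac{15096}{\left(2618 + 6887\right) + d} - \frac{1217}{-1618} = - \frac{15096}{\left(2618 + 6887\right) + 4398} - \frac{1217}{-1618} = - \frac{15096}{9505 + 4398} - - \frac{1217}{1618} = - \frac{15096}{13903} + \frac{1217}{1618} = - \frac{7505377}{22495054}$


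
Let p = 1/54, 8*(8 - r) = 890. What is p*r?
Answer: -413/216 ≈ -1.9120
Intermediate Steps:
r = -413/4 (r = 8 - ⅛*890 = 8 - 445/4 = -413/4 ≈ -103.25)
p = 1/54 ≈ 0.018519
p*r = (1/54)*(-413/4) = -413/216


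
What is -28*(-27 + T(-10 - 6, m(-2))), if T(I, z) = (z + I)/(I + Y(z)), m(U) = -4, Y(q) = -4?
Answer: 728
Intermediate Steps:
T(I, z) = (I + z)/(-4 + I) (T(I, z) = (z + I)/(I - 4) = (I + z)/(-4 + I))
-28*(-27 + T(-10 - 6, m(-2))) = -28*(-27 + ((-10 - 6) - 4)/(-4 + (-10 - 6))) = -28*(-27 + (-16 - 4)/(-4 - 16)) = -28*(-27 - 20/(-20)) = -28*(-27 - 1/20*(-20)) = -28*(-27 + 1) = -28*(-26) = 728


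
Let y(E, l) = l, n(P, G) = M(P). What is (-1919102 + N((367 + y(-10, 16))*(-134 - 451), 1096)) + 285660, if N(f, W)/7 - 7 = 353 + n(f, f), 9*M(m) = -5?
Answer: -14678333/9 ≈ -1.6309e+6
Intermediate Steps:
M(m) = -5/9 (M(m) = (⅑)*(-5) = -5/9)
n(P, G) = -5/9
N(f, W) = 22645/9 (N(f, W) = 49 + 7*(353 - 5/9) = 49 + 7*(3172/9) = 49 + 22204/9 = 22645/9)
(-1919102 + N((367 + y(-10, 16))*(-134 - 451), 1096)) + 285660 = (-1919102 + 22645/9) + 285660 = -17249273/9 + 285660 = -14678333/9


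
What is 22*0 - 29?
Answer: -29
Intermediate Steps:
22*0 - 29 = 0 - 29 = -29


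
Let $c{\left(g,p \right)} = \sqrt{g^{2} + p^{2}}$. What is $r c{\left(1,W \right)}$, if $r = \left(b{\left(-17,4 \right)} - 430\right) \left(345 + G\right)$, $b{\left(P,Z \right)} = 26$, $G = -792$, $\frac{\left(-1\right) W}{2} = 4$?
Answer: $180588 \sqrt{65} \approx 1.4559 \cdot 10^{6}$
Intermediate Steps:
$W = -8$ ($W = \left(-2\right) 4 = -8$)
$r = 180588$ ($r = \left(26 - 430\right) \left(345 - 792\right) = \left(-404\right) \left(-447\right) = 180588$)
$r c{\left(1,W \right)} = 180588 \sqrt{1^{2} + \left(-8\right)^{2}} = 180588 \sqrt{1 + 64} = 180588 \sqrt{65}$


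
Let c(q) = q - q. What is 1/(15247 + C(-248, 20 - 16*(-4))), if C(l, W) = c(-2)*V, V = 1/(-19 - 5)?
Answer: 1/15247 ≈ 6.5587e-5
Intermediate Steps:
c(q) = 0
V = -1/24 (V = 1/(-24) = -1/24 ≈ -0.041667)
C(l, W) = 0 (C(l, W) = 0*(-1/24) = 0)
1/(15247 + C(-248, 20 - 16*(-4))) = 1/(15247 + 0) = 1/15247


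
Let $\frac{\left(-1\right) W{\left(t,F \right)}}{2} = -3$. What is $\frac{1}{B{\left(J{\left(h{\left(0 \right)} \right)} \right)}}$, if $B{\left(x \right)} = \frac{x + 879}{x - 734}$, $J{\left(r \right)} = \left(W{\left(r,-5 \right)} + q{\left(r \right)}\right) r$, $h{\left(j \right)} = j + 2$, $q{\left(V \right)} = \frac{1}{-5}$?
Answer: $- \frac{3612}{4453} \approx -0.81114$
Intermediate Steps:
$W{\left(t,F \right)} = 6$ ($W{\left(t,F \right)} = \left(-2\right) \left(-3\right) = 6$)
$q{\left(V \right)} = - \frac{1}{5}$
$h{\left(j \right)} = 2 + j$
$J{\left(r \right)} = \frac{29 r}{5}$ ($J{\left(r \right)} = \left(6 - \frac{1}{5}\right) r = \frac{29 r}{5}$)
$B{\left(x \right)} = \frac{879 + x}{-734 + x}$
$\frac{1}{B{\left(J{\left(h{\left(0 \right)} \right)} \right)}} = \frac{1}{\frac{1}{-734 + \frac{29 \left(2 + 0\right)}{5}} \left(879 + \frac{29 \left(2 + 0\right)}{5}\right)} = \frac{1}{\frac{1}{-734 + \frac{29}{5} \cdot 2} \left(879 + \frac{29}{5} \cdot 2\right)} = \frac{1}{\frac{1}{-734 + \frac{58}{5}} \left(879 + \frac{58}{5}\right)} = \frac{1}{\frac{1}{- \frac{3612}{5}} \cdot \frac{4453}{5}} = \frac{1}{\left(- \frac{5}{3612}\right) \frac{4453}{5}} = \frac{1}{- \frac{4453}{3612}} = - \frac{3612}{4453}$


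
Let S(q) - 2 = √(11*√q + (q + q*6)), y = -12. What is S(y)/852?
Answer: 1/426 + √(-84 + 22*I*√3)/852 ≈ 0.0047296 + 0.011018*I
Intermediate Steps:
S(q) = 2 + √(7*q + 11*√q) (S(q) = 2 + √(11*√q + (q + q*6)) = 2 + √(11*√q + (q + 6*q)) = 2 + √(11*√q + 7*q) = 2 + √(7*q + 11*√q))
S(y)/852 = (2 + √(7*(-12) + 11*√(-12)))/852 = (2 + √(-84 + 11*(2*I*√3)))*(1/852) = (2 + √(-84 + 22*I*√3))*(1/852) = 1/426 + √(-84 + 22*I*√3)/852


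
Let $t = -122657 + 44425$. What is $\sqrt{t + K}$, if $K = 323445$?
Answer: $\sqrt{245213} \approx 495.19$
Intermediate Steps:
$t = -78232$
$\sqrt{t + K} = \sqrt{-78232 + 323445} = \sqrt{245213}$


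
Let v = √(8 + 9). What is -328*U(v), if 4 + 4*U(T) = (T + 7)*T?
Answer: -1066 - 574*√17 ≈ -3432.7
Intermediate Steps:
v = √17 ≈ 4.1231
U(T) = -1 + T*(7 + T)/4 (U(T) = -1 + ((T + 7)*T)/4 = -1 + ((7 + T)*T)/4 = -1 + (T*(7 + T))/4 = -1 + T*(7 + T)/4)
-328*U(v) = -328*(-1 + (√17)²/4 + 7*√17/4) = -328*(-1 + (¼)*17 + 7*√17/4) = -328*(-1 + 17/4 + 7*√17/4) = -328*(13/4 + 7*√17/4) = -1066 - 574*√17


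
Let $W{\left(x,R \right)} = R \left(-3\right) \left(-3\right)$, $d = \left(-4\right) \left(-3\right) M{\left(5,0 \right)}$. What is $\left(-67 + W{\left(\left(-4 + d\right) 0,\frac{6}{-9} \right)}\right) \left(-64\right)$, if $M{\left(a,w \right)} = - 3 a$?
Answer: $4672$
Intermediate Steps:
$d = -180$ ($d = \left(-4\right) \left(-3\right) \left(\left(-3\right) 5\right) = 12 \left(-15\right) = -180$)
$W{\left(x,R \right)} = 9 R$ ($W{\left(x,R \right)} = - 3 R \left(-3\right) = 9 R$)
$\left(-67 + W{\left(\left(-4 + d\right) 0,\frac{6}{-9} \right)}\right) \left(-64\right) = \left(-67 + 9 \frac{6}{-9}\right) \left(-64\right) = \left(-67 + 9 \cdot 6 \left(- \frac{1}{9}\right)\right) \left(-64\right) = \left(-67 + 9 \left(- \frac{2}{3}\right)\right) \left(-64\right) = \left(-67 - 6\right) \left(-64\right) = \left(-73\right) \left(-64\right) = 4672$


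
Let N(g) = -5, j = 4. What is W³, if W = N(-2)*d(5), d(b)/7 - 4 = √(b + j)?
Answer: -14706125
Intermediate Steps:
d(b) = 28 + 7*√(4 + b) (d(b) = 28 + 7*√(b + 4) = 28 + 7*√(4 + b))
W = -245 (W = -5*(28 + 7*√(4 + 5)) = -5*(28 + 7*√9) = -5*(28 + 7*3) = -5*(28 + 21) = -5*49 = -245)
W³ = (-245)³ = -14706125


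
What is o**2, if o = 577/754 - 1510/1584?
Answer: 3152036449/89152405056 ≈ 0.035356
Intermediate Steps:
o = -56143/298584 (o = 577*(1/754) - 1510*1/1584 = 577/754 - 755/792 = -56143/298584 ≈ -0.18803)
o**2 = (-56143/298584)**2 = 3152036449/89152405056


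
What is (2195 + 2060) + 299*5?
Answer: 5750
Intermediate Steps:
(2195 + 2060) + 299*5 = 4255 + 1495 = 5750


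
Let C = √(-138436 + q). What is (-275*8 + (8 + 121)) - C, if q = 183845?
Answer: -2071 - √45409 ≈ -2284.1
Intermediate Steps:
C = √45409 (C = √(-138436 + 183845) = √45409 ≈ 213.09)
(-275*8 + (8 + 121)) - C = (-275*8 + (8 + 121)) - √45409 = (-2200 + 129) - √45409 = -2071 - √45409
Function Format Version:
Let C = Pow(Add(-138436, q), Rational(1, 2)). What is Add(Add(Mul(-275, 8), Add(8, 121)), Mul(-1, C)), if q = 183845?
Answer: Add(-2071, Mul(-1, Pow(45409, Rational(1, 2)))) ≈ -2284.1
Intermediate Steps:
C = Pow(45409, Rational(1, 2)) (C = Pow(Add(-138436, 183845), Rational(1, 2)) = Pow(45409, Rational(1, 2)) ≈ 213.09)
Add(Add(Mul(-275, 8), Add(8, 121)), Mul(-1, C)) = Add(Add(Mul(-275, 8), Add(8, 121)), Mul(-1, Pow(45409, Rational(1, 2)))) = Add(Add(-2200, 129), Mul(-1, Pow(45409, Rational(1, 2)))) = Add(-2071, Mul(-1, Pow(45409, Rational(1, 2))))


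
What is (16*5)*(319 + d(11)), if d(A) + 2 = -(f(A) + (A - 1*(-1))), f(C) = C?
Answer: 23520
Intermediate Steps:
d(A) = -3 - 2*A (d(A) = -2 - (A + (A - 1*(-1))) = -2 - (A + (A + 1)) = -2 - (A + (1 + A)) = -2 - (1 + 2*A) = -2 + (-1 - 2*A) = -3 - 2*A)
(16*5)*(319 + d(11)) = (16*5)*(319 + (-3 - 2*11)) = 80*(319 + (-3 - 22)) = 80*(319 - 25) = 80*294 = 23520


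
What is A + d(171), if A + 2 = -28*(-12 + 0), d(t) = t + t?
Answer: 676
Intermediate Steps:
d(t) = 2*t
A = 334 (A = -2 - 28*(-12 + 0) = -2 - 28*(-12) = -2 + 336 = 334)
A + d(171) = 334 + 2*171 = 334 + 342 = 676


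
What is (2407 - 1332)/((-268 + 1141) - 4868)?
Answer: -215/799 ≈ -0.26909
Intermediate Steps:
(2407 - 1332)/((-268 + 1141) - 4868) = 1075/(873 - 4868) = 1075/(-3995) = 1075*(-1/3995) = -215/799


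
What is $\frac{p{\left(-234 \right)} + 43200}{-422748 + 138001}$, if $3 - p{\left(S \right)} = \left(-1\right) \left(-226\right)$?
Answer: $- \frac{42977}{284747} \approx -0.15093$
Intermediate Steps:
$p{\left(S \right)} = -223$ ($p{\left(S \right)} = 3 - \left(-1\right) \left(-226\right) = 3 - 226 = -223$)
$\frac{p{\left(-234 \right)} + 43200}{-422748 + 138001} = \frac{-223 + 43200}{-422748 + 138001} = \frac{42977}{-284747} = 42977 \left(- \frac{1}{284747}\right) = - \frac{42977}{284747}$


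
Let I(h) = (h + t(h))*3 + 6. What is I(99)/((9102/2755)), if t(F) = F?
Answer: 275500/1517 ≈ 181.61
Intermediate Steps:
I(h) = 6 + 6*h (I(h) = (h + h)*3 + 6 = (2*h)*3 + 6 = 6*h + 6 = 6 + 6*h)
I(99)/((9102/2755)) = (6 + 6*99)/((9102/2755)) = (6 + 594)/((9102*(1/2755))) = 600/(9102/2755) = 600*(2755/9102) = 275500/1517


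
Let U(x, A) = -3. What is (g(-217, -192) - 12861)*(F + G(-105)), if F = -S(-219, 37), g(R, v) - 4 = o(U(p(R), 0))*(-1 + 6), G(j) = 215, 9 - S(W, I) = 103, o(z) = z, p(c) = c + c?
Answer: -3977448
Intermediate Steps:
p(c) = 2*c
S(W, I) = -94 (S(W, I) = 9 - 1*103 = 9 - 103 = -94)
g(R, v) = -11 (g(R, v) = 4 - 3*(-1 + 6) = 4 - 3*5 = 4 - 15 = -11)
F = 94 (F = -1*(-94) = 94)
(g(-217, -192) - 12861)*(F + G(-105)) = (-11 - 12861)*(94 + 215) = -12872*309 = -3977448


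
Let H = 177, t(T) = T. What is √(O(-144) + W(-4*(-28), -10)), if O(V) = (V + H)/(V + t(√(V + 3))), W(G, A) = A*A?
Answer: √((14367 - 100*I*√141)/(144 - I*√141)) ≈ 9.9886 - 0.00094*I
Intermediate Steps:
W(G, A) = A²
O(V) = (177 + V)/(V + √(3 + V)) (O(V) = (V + 177)/(V + √(V + 3)) = (177 + V)/(V + √(3 + V)))
√(O(-144) + W(-4*(-28), -10)) = √((177 - 144)/(-144 + √(3 - 144)) + (-10)²) = √(33/(-144 + √(-141)) + 100) = √(33/(-144 + I*√141) + 100) = √(100 + 33/(-144 + I*√141))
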